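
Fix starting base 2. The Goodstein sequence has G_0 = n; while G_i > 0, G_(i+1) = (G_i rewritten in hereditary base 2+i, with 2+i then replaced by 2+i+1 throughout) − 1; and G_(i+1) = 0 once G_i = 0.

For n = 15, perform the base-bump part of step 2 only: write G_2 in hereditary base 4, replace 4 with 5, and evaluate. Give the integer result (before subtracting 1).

18753

i=0: 15 = 2^(2 + 1) + 2^2 + 2 + 1 (b=2); 2→3: 3^(3 + 1) + 3^3 + 3 + 1 = 112; 112−1 = 111
i=1: 111 = 3^(3 + 1) + 3^3 + 3 (b=3); 3→4: 4^(4 + 1) + 4^4 + 4 = 1284; 1284−1 = 1283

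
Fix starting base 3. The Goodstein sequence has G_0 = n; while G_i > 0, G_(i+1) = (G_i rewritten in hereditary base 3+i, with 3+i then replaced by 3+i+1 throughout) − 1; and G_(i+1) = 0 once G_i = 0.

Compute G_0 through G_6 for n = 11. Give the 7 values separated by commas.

[0] 11 ≡ 3^2 + 2 (base 3). Lift 4: 18. −1: 17.
[1] 17 ≡ 4^2 + 1 (base 4). Lift 5: 26. −1: 25.
[2] 25 ≡ 5^2 (base 5). Lift 6: 36. −1: 35.
[3] 35 ≡ 5·6 + 5 (base 6). Lift 7: 40. −1: 39.
[4] 39 ≡ 5·7 + 4 (base 7). Lift 8: 44. −1: 43.
[5] 43 ≡ 5·8 + 3 (base 8). Lift 9: 48. −1: 47.

11, 17, 25, 35, 39, 43, 47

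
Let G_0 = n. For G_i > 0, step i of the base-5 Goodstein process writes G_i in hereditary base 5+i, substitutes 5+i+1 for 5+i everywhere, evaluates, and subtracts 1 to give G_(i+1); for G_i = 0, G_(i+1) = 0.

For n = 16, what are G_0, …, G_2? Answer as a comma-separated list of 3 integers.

16, 18, 20

i=0: 16 = 3·5 + 1 (b=5); 5→6: 3·6 + 1 = 19; 19−1 = 18
i=1: 18 = 3·6 (b=6); 6→7: 3·7 = 21; 21−1 = 20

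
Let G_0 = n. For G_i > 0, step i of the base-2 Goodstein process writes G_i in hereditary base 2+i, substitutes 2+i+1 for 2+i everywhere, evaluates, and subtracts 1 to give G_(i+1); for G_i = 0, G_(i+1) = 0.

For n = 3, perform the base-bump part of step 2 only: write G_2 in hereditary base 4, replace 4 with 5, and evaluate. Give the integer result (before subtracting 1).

base 2: 3 = 2 + 1; at 3: 3 + 1 = 4; next = 3
base 3: 3 = 3; at 4: 4 = 4; next = 3
base 4: 3 = 3; at 5: 3 = 3; next = 2

3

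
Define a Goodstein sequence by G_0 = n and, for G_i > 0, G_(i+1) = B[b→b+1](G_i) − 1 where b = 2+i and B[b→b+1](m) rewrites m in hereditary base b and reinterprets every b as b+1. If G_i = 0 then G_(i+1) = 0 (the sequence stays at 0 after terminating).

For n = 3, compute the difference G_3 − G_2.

[0] 3 ≡ 2 + 1 (base 2). Lift 3: 4. −1: 3.
[1] 3 ≡ 3 (base 3). Lift 4: 4. −1: 3.
[2] 3 ≡ 3 (base 4). Lift 5: 3. −1: 2.

-1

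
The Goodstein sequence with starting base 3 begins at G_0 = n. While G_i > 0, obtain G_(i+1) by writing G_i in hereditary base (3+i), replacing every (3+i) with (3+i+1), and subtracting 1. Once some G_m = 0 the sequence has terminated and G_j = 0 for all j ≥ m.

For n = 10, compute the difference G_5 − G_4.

3

[0] 10 ≡ 3^2 + 1 (base 3). Lift 4: 17. −1: 16.
[1] 16 ≡ 4^2 (base 4). Lift 5: 25. −1: 24.
[2] 24 ≡ 4·5 + 4 (base 5). Lift 6: 28. −1: 27.
[3] 27 ≡ 4·6 + 3 (base 6). Lift 7: 31. −1: 30.
[4] 30 ≡ 4·7 + 2 (base 7). Lift 8: 34. −1: 33.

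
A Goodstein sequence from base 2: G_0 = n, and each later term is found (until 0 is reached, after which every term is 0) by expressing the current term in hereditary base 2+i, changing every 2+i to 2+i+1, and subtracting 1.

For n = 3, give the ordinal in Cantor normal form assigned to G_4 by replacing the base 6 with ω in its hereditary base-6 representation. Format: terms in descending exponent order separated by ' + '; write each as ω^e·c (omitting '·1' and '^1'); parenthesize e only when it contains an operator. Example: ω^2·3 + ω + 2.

G_0 = 3. HB_2(3) = 2 + 1. Bump = 4. G_1 = 3.
G_1 = 3. HB_3(3) = 3. Bump = 4. G_2 = 3.
G_2 = 3. HB_4(3) = 3. Bump = 3. G_3 = 2.
G_3 = 2. HB_5(2) = 2. Bump = 2. G_4 = 1.
G_4 = 1. HB_6(1) = 1. Bump = 1. G_5 = 0.

1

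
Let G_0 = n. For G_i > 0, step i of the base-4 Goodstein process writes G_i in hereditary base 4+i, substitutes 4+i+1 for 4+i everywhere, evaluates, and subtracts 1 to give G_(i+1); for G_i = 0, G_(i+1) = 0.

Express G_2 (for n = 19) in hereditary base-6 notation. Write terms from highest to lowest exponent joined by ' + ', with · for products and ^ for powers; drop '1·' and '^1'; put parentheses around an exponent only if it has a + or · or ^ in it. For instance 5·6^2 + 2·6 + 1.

step 0: 19 = 4^2 + 3; sub 5 for 4: 5^2 + 3; = 28; G_1 = 28−1 = 27
step 1: 27 = 5^2 + 2; sub 6 for 5: 6^2 + 2; = 38; G_2 = 38−1 = 37
step 2: 37 = 6^2 + 1; sub 7 for 6: 7^2 + 1; = 50; G_3 = 50−1 = 49

6^2 + 1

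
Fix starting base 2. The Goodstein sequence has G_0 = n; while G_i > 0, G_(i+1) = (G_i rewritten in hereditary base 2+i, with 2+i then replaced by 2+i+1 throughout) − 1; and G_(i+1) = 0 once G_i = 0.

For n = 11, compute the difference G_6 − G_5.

128452926

G_0=11  [base 2] 2^(2 + 1) + 2 + 1  →[2↦3]→  3^(3 + 1) + 3 + 1 = 85  −1 ⇒ G_1=84
G_1=84  [base 3] 3^(3 + 1) + 3  →[3↦4]→  4^(4 + 1) + 4 = 1028  −1 ⇒ G_2=1027
G_2=1027  [base 4] 4^(4 + 1) + 3  →[4↦5]→  5^(5 + 1) + 3 = 15628  −1 ⇒ G_3=15627
G_3=15627  [base 5] 5^(5 + 1) + 2  →[5↦6]→  6^(6 + 1) + 2 = 279938  −1 ⇒ G_4=279937
G_4=279937  [base 6] 6^(6 + 1) + 1  →[6↦7]→  7^(7 + 1) + 1 = 5764802  −1 ⇒ G_5=5764801
G_5=5764801  [base 7] 7^(7 + 1)  →[7↦8]→  8^(8 + 1) = 134217728  −1 ⇒ G_6=134217727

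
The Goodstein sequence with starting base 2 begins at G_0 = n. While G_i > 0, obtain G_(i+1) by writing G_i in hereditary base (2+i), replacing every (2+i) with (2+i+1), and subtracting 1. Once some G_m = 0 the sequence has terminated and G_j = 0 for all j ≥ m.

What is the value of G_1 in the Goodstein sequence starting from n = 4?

step 0: 4 = 2^2; sub 3 for 2: 3^3; = 27; G_1 = 27−1 = 26
step 1: 26 = 2·3^2 + 2·3 + 2; sub 4 for 3: 2·4^2 + 2·4 + 2; = 42; G_2 = 42−1 = 41

26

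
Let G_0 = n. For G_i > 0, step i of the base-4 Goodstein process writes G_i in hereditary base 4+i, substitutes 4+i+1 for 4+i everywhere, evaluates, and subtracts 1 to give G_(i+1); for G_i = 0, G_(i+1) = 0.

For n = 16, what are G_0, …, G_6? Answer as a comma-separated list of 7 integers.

16, 24, 27, 30, 33, 36, 39

base 4: 16 = 4^2; at 5: 5^2 = 25; next = 24
base 5: 24 = 4·5 + 4; at 6: 4·6 + 4 = 28; next = 27
base 6: 27 = 4·6 + 3; at 7: 4·7 + 3 = 31; next = 30
base 7: 30 = 4·7 + 2; at 8: 4·8 + 2 = 34; next = 33
base 8: 33 = 4·8 + 1; at 9: 4·9 + 1 = 37; next = 36
base 9: 36 = 4·9; at 10: 4·10 = 40; next = 39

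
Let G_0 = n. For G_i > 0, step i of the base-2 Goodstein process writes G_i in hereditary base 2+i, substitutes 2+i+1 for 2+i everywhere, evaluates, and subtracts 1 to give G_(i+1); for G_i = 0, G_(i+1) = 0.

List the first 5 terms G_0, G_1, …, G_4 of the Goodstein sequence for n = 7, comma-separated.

i=0: 7 = 2^2 + 2 + 1 (b=2); 2→3: 3^3 + 3 + 1 = 31; 31−1 = 30
i=1: 30 = 3^3 + 3 (b=3); 3→4: 4^4 + 4 = 260; 260−1 = 259
i=2: 259 = 4^4 + 3 (b=4); 4→5: 5^5 + 3 = 3128; 3128−1 = 3127
i=3: 3127 = 5^5 + 2 (b=5); 5→6: 6^6 + 2 = 46658; 46658−1 = 46657

7, 30, 259, 3127, 46657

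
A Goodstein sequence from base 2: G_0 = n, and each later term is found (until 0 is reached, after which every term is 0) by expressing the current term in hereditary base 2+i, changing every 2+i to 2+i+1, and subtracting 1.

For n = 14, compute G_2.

base 2: 14 = 2^(2 + 1) + 2^2 + 2; at 3: 3^(3 + 1) + 3^3 + 3 = 111; next = 110
base 3: 110 = 3^(3 + 1) + 3^3 + 2; at 4: 4^(4 + 1) + 4^4 + 2 = 1282; next = 1281

1281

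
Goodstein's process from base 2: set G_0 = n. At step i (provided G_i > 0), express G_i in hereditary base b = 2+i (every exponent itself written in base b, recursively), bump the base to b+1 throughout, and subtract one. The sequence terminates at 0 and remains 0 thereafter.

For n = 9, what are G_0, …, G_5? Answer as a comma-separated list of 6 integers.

[0] 9 ≡ 2^(2 + 1) + 1 (base 2). Lift 3: 82. −1: 81.
[1] 81 ≡ 3^(3 + 1) (base 3). Lift 4: 1024. −1: 1023.
[2] 1023 ≡ 3·4^4 + 3·4^3 + 3·4^2 + 3·4 + 3 (base 4). Lift 5: 9843. −1: 9842.
[3] 9842 ≡ 3·5^5 + 3·5^3 + 3·5^2 + 3·5 + 2 (base 5). Lift 6: 140744. −1: 140743.
[4] 140743 ≡ 3·6^6 + 3·6^3 + 3·6^2 + 3·6 + 1 (base 6). Lift 7: 2471827. −1: 2471826.

9, 81, 1023, 9842, 140743, 2471826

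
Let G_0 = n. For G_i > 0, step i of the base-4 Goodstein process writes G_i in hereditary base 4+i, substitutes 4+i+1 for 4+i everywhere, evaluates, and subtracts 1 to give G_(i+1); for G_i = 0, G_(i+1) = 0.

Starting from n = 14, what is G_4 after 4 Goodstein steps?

G_0=14  [base 4] 3·4 + 2  →[4↦5]→  3·5 + 2 = 17  −1 ⇒ G_1=16
G_1=16  [base 5] 3·5 + 1  →[5↦6]→  3·6 + 1 = 19  −1 ⇒ G_2=18
G_2=18  [base 6] 3·6  →[6↦7]→  3·7 = 21  −1 ⇒ G_3=20
G_3=20  [base 7] 2·7 + 6  →[7↦8]→  2·8 + 6 = 22  −1 ⇒ G_4=21
G_4=21  [base 8] 2·8 + 5  →[8↦9]→  2·9 + 5 = 23  −1 ⇒ G_5=22

21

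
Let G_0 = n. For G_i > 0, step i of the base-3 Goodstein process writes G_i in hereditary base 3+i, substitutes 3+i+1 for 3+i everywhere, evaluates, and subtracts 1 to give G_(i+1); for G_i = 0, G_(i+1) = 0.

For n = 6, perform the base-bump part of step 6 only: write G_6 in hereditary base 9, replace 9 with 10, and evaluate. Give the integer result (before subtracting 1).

[0] 6 ≡ 2·3 (base 3). Lift 4: 8. −1: 7.
[1] 7 ≡ 4 + 3 (base 4). Lift 5: 8. −1: 7.
[2] 7 ≡ 5 + 2 (base 5). Lift 6: 8. −1: 7.
[3] 7 ≡ 6 + 1 (base 6). Lift 7: 8. −1: 7.
[4] 7 ≡ 7 (base 7). Lift 8: 8. −1: 7.
[5] 7 ≡ 7 (base 8). Lift 9: 7. −1: 6.
[6] 6 ≡ 6 (base 9). Lift 10: 6. −1: 5.

6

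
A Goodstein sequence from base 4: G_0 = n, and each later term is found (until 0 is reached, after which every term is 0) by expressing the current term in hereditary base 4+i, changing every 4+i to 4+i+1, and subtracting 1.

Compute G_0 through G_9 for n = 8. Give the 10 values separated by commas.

8, 9, 9, 9, 9, 9, 9, 8, 7, 6

G_0 = 8. HB_4(8) = 2·4. Bump = 10. G_1 = 9.
G_1 = 9. HB_5(9) = 5 + 4. Bump = 10. G_2 = 9.
G_2 = 9. HB_6(9) = 6 + 3. Bump = 10. G_3 = 9.
G_3 = 9. HB_7(9) = 7 + 2. Bump = 10. G_4 = 9.
G_4 = 9. HB_8(9) = 8 + 1. Bump = 10. G_5 = 9.
G_5 = 9. HB_9(9) = 9. Bump = 10. G_6 = 9.
G_6 = 9. HB_10(9) = 9. Bump = 9. G_7 = 8.
G_7 = 8. HB_11(8) = 8. Bump = 8. G_8 = 7.
G_8 = 7. HB_12(7) = 7. Bump = 7. G_9 = 6.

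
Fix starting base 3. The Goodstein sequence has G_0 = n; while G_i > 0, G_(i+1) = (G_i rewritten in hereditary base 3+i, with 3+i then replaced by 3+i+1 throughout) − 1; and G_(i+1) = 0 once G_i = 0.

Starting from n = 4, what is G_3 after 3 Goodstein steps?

4 —HB3→ 3 + 1 —bump→ 4 + 1 = 5 —(−1)→ 4
4 —HB4→ 4 —bump→ 5 = 5 —(−1)→ 4
4 —HB5→ 4 —bump→ 4 = 4 —(−1)→ 3

3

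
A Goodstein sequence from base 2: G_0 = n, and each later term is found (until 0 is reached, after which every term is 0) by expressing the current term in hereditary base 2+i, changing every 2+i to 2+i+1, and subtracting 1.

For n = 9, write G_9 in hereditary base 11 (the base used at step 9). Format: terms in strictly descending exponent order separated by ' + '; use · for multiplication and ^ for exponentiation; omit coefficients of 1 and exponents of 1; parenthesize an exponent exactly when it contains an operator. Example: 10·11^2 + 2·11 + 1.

3·11^11 + 3·11^3 + 3·11^2 + 2·11 + 4

9 —HB2→ 2^(2 + 1) + 1 —bump→ 3^(3 + 1) + 1 = 82 —(−1)→ 81
81 —HB3→ 3^(3 + 1) —bump→ 4^(4 + 1) = 1024 —(−1)→ 1023
1023 —HB4→ 3·4^4 + 3·4^3 + 3·4^2 + 3·4 + 3 —bump→ 3·5^5 + 3·5^3 + 3·5^2 + 3·5 + 3 = 9843 —(−1)→ 9842
9842 —HB5→ 3·5^5 + 3·5^3 + 3·5^2 + 3·5 + 2 —bump→ 3·6^6 + 3·6^3 + 3·6^2 + 3·6 + 2 = 140744 —(−1)→ 140743
140743 —HB6→ 3·6^6 + 3·6^3 + 3·6^2 + 3·6 + 1 —bump→ 3·7^7 + 3·7^3 + 3·7^2 + 3·7 + 1 = 2471827 —(−1)→ 2471826
2471826 —HB7→ 3·7^7 + 3·7^3 + 3·7^2 + 3·7 —bump→ 3·8^8 + 3·8^3 + 3·8^2 + 3·8 = 50333400 —(−1)→ 50333399
50333399 —HB8→ 3·8^8 + 3·8^3 + 3·8^2 + 2·8 + 7 —bump→ 3·9^9 + 3·9^3 + 3·9^2 + 2·9 + 7 = 1162263922 —(−1)→ 1162263921
1162263921 —HB9→ 3·9^9 + 3·9^3 + 3·9^2 + 2·9 + 6 —bump→ 3·10^10 + 3·10^3 + 3·10^2 + 2·10 + 6 = 30000003326 —(−1)→ 30000003325
30000003325 —HB10→ 3·10^10 + 3·10^3 + 3·10^2 + 2·10 + 5 —bump→ 3·11^11 + 3·11^3 + 3·11^2 + 2·11 + 5 = 855935016216 —(−1)→ 855935016215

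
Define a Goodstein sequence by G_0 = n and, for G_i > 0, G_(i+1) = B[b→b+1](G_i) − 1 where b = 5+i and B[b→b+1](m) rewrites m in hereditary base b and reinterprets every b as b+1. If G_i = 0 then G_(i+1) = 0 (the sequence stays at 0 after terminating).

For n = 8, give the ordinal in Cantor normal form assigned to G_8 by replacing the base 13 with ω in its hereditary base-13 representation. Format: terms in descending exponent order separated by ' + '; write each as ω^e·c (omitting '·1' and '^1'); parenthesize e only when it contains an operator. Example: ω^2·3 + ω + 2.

4

G_0 = 8. HB_5(8) = 5 + 3. Bump = 9. G_1 = 8.
G_1 = 8. HB_6(8) = 6 + 2. Bump = 9. G_2 = 8.
G_2 = 8. HB_7(8) = 7 + 1. Bump = 9. G_3 = 8.
G_3 = 8. HB_8(8) = 8. Bump = 9. G_4 = 8.
G_4 = 8. HB_9(8) = 8. Bump = 8. G_5 = 7.
G_5 = 7. HB_10(7) = 7. Bump = 7. G_6 = 6.
G_6 = 6. HB_11(6) = 6. Bump = 6. G_7 = 5.
G_7 = 5. HB_12(5) = 5. Bump = 5. G_8 = 4.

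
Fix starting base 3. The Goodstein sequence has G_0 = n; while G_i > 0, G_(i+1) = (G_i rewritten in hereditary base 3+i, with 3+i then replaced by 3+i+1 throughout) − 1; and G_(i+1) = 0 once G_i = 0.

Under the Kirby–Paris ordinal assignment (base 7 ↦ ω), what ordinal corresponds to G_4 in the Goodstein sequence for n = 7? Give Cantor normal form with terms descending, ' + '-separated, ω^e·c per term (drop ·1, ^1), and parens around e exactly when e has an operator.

G_0 = 7. HB_3(7) = 2·3 + 1. Bump = 9. G_1 = 8.
G_1 = 8. HB_4(8) = 2·4. Bump = 10. G_2 = 9.
G_2 = 9. HB_5(9) = 5 + 4. Bump = 10. G_3 = 9.
G_3 = 9. HB_6(9) = 6 + 3. Bump = 10. G_4 = 9.
G_4 = 9. HB_7(9) = 7 + 2. Bump = 10. G_5 = 9.

ω + 2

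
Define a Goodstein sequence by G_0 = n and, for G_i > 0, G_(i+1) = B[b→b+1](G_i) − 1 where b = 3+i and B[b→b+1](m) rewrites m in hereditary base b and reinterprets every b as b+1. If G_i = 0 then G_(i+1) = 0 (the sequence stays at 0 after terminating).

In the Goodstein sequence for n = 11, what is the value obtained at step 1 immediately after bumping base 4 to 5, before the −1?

G_0=11  [base 3] 3^2 + 2  →[3↦4]→  4^2 + 2 = 18  −1 ⇒ G_1=17
G_1=17  [base 4] 4^2 + 1  →[4↦5]→  5^2 + 1 = 26  −1 ⇒ G_2=25

26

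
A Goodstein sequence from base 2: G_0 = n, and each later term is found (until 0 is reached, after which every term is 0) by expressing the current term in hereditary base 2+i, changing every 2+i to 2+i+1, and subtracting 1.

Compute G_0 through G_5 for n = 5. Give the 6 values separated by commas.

5, 27, 255, 467, 775, 1197

[0] 5 ≡ 2^2 + 1 (base 2). Lift 3: 28. −1: 27.
[1] 27 ≡ 3^3 (base 3). Lift 4: 256. −1: 255.
[2] 255 ≡ 3·4^3 + 3·4^2 + 3·4 + 3 (base 4). Lift 5: 468. −1: 467.
[3] 467 ≡ 3·5^3 + 3·5^2 + 3·5 + 2 (base 5). Lift 6: 776. −1: 775.
[4] 775 ≡ 3·6^3 + 3·6^2 + 3·6 + 1 (base 6). Lift 7: 1198. −1: 1197.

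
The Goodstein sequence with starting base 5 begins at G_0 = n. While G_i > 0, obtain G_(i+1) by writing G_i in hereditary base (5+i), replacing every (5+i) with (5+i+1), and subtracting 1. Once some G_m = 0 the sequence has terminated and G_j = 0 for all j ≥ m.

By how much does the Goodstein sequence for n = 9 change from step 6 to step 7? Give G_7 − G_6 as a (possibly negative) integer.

9 —HB5→ 5 + 4 —bump→ 6 + 4 = 10 —(−1)→ 9
9 —HB6→ 6 + 3 —bump→ 7 + 3 = 10 —(−1)→ 9
9 —HB7→ 7 + 2 —bump→ 8 + 2 = 10 —(−1)→ 9
9 —HB8→ 8 + 1 —bump→ 9 + 1 = 10 —(−1)→ 9
9 —HB9→ 9 —bump→ 10 = 10 —(−1)→ 9
9 —HB10→ 9 —bump→ 9 = 9 —(−1)→ 8
8 —HB11→ 8 —bump→ 8 = 8 —(−1)→ 7

-1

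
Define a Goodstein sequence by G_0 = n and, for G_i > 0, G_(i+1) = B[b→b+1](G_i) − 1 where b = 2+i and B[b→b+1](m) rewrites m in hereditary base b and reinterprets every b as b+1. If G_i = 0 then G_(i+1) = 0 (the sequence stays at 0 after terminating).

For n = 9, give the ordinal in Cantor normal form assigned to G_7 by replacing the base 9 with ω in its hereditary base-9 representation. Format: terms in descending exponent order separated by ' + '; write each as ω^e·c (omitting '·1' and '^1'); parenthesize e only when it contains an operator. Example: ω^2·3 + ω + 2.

G_0 = 9. HB_2(9) = 2^(2 + 1) + 1. Bump = 82. G_1 = 81.
G_1 = 81. HB_3(81) = 3^(3 + 1). Bump = 1024. G_2 = 1023.
G_2 = 1023. HB_4(1023) = 3·4^4 + 3·4^3 + 3·4^2 + 3·4 + 3. Bump = 9843. G_3 = 9842.
G_3 = 9842. HB_5(9842) = 3·5^5 + 3·5^3 + 3·5^2 + 3·5 + 2. Bump = 140744. G_4 = 140743.
G_4 = 140743. HB_6(140743) = 3·6^6 + 3·6^3 + 3·6^2 + 3·6 + 1. Bump = 2471827. G_5 = 2471826.
G_5 = 2471826. HB_7(2471826) = 3·7^7 + 3·7^3 + 3·7^2 + 3·7. Bump = 50333400. G_6 = 50333399.
G_6 = 50333399. HB_8(50333399) = 3·8^8 + 3·8^3 + 3·8^2 + 2·8 + 7. Bump = 1162263922. G_7 = 1162263921.
G_7 = 1162263921. HB_9(1162263921) = 3·9^9 + 3·9^3 + 3·9^2 + 2·9 + 6. Bump = 30000003326. G_8 = 30000003325.

ω^ω·3 + ω^3·3 + ω^2·3 + ω·2 + 6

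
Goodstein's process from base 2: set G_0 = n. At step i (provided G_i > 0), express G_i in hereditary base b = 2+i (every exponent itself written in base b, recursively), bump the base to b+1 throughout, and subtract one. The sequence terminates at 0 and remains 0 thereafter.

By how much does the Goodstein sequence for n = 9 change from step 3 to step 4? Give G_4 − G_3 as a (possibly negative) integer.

130901

base 2: 9 = 2^(2 + 1) + 1; at 3: 3^(3 + 1) + 1 = 82; next = 81
base 3: 81 = 3^(3 + 1); at 4: 4^(4 + 1) = 1024; next = 1023
base 4: 1023 = 3·4^4 + 3·4^3 + 3·4^2 + 3·4 + 3; at 5: 3·5^5 + 3·5^3 + 3·5^2 + 3·5 + 3 = 9843; next = 9842
base 5: 9842 = 3·5^5 + 3·5^3 + 3·5^2 + 3·5 + 2; at 6: 3·6^6 + 3·6^3 + 3·6^2 + 3·6 + 2 = 140744; next = 140743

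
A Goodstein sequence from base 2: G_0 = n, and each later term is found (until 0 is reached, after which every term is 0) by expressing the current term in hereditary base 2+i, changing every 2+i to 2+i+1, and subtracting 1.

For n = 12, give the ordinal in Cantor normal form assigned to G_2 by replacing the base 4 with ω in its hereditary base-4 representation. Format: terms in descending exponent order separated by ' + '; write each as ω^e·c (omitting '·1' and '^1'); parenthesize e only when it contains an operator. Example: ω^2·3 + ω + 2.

ω^(ω + 1) + ω^2·2 + ω·2 + 1

base 2: 12 = 2^(2 + 1) + 2^2; at 3: 3^(3 + 1) + 3^3 = 108; next = 107
base 3: 107 = 3^(3 + 1) + 2·3^2 + 2·3 + 2; at 4: 4^(4 + 1) + 2·4^2 + 2·4 + 2 = 1066; next = 1065
base 4: 1065 = 4^(4 + 1) + 2·4^2 + 2·4 + 1; at 5: 5^(5 + 1) + 2·5^2 + 2·5 + 1 = 15686; next = 15685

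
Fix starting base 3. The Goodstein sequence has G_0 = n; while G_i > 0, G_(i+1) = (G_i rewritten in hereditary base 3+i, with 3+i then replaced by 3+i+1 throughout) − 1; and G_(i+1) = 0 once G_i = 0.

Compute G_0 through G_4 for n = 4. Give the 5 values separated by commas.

4, 4, 4, 3, 2

step 0: 4 = 3 + 1; sub 4 for 3: 4 + 1; = 5; G_1 = 5−1 = 4
step 1: 4 = 4; sub 5 for 4: 5; = 5; G_2 = 5−1 = 4
step 2: 4 = 4; sub 6 for 5: 4; = 4; G_3 = 4−1 = 3
step 3: 3 = 3; sub 7 for 6: 3; = 3; G_4 = 3−1 = 2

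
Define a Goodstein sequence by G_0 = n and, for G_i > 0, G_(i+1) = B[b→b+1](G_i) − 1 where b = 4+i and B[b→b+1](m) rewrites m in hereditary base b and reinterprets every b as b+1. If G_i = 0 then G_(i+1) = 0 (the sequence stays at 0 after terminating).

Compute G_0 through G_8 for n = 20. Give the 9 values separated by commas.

base 4: 20 = 4^2 + 4; at 5: 5^2 + 5 = 30; next = 29
base 5: 29 = 5^2 + 4; at 6: 6^2 + 4 = 40; next = 39
base 6: 39 = 6^2 + 3; at 7: 7^2 + 3 = 52; next = 51
base 7: 51 = 7^2 + 2; at 8: 8^2 + 2 = 66; next = 65
base 8: 65 = 8^2 + 1; at 9: 9^2 + 1 = 82; next = 81
base 9: 81 = 9^2; at 10: 10^2 = 100; next = 99
base 10: 99 = 9·10 + 9; at 11: 9·11 + 9 = 108; next = 107
base 11: 107 = 9·11 + 8; at 12: 9·12 + 8 = 116; next = 115

20, 29, 39, 51, 65, 81, 99, 107, 115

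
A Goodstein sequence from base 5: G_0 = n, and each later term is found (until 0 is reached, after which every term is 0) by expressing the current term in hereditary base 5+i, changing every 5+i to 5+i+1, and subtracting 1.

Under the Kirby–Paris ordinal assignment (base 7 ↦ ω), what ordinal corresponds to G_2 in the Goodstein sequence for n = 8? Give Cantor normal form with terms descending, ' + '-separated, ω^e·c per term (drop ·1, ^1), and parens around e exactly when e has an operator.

(0) 8|_5 = 5 + 3 ↦ 6 + 3|_6 = 9 ⇒ 8
(1) 8|_6 = 6 + 2 ↦ 7 + 2|_7 = 9 ⇒ 8
(2) 8|_7 = 7 + 1 ↦ 8 + 1|_8 = 9 ⇒ 8

ω + 1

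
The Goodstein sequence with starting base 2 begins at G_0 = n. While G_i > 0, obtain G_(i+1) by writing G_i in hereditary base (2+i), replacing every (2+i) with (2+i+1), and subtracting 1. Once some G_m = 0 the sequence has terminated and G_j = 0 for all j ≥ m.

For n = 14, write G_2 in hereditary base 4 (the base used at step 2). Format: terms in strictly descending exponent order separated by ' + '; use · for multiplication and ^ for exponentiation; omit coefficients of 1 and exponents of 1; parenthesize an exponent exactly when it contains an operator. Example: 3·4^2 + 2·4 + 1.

i=0: 14 = 2^(2 + 1) + 2^2 + 2 (b=2); 2→3: 3^(3 + 1) + 3^3 + 3 = 111; 111−1 = 110
i=1: 110 = 3^(3 + 1) + 3^3 + 2 (b=3); 3→4: 4^(4 + 1) + 4^4 + 2 = 1282; 1282−1 = 1281
i=2: 1281 = 4^(4 + 1) + 4^4 + 1 (b=4); 4→5: 5^(5 + 1) + 5^5 + 1 = 18751; 18751−1 = 18750

4^(4 + 1) + 4^4 + 1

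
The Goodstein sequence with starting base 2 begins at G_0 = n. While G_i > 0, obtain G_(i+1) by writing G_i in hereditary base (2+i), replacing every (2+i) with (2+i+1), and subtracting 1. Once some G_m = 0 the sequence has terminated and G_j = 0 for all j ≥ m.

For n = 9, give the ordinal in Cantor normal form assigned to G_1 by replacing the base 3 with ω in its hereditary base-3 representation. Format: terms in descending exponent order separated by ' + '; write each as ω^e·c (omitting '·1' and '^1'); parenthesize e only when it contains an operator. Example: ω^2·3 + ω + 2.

[0] 9 ≡ 2^(2 + 1) + 1 (base 2). Lift 3: 82. −1: 81.
[1] 81 ≡ 3^(3 + 1) (base 3). Lift 4: 1024. −1: 1023.

ω^(ω + 1)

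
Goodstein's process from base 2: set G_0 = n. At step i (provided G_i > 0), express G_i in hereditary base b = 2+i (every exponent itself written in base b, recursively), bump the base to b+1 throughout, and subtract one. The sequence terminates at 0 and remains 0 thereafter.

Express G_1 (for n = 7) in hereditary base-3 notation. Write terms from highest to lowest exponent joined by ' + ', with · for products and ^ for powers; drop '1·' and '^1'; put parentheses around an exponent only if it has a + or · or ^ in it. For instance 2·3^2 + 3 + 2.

[0] 7 ≡ 2^2 + 2 + 1 (base 2). Lift 3: 31. −1: 30.
[1] 30 ≡ 3^3 + 3 (base 3). Lift 4: 260. −1: 259.

3^3 + 3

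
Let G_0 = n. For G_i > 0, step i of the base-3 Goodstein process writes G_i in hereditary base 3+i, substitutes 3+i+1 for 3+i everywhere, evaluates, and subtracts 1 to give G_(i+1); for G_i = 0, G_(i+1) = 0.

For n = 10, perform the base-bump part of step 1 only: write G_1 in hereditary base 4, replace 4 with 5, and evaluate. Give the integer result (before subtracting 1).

i=0: 10 = 3^2 + 1 (b=3); 3→4: 4^2 + 1 = 17; 17−1 = 16
i=1: 16 = 4^2 (b=4); 4→5: 5^2 = 25; 25−1 = 24

25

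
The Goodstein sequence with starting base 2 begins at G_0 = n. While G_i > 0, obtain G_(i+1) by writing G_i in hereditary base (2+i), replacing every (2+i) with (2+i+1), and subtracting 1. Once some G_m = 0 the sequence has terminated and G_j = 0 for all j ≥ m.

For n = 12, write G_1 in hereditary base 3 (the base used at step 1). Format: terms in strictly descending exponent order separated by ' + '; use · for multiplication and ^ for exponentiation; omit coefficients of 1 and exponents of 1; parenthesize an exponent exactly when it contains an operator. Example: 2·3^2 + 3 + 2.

i=0: 12 = 2^(2 + 1) + 2^2 (b=2); 2→3: 3^(3 + 1) + 3^3 = 108; 108−1 = 107
i=1: 107 = 3^(3 + 1) + 2·3^2 + 2·3 + 2 (b=3); 3→4: 4^(4 + 1) + 2·4^2 + 2·4 + 2 = 1066; 1066−1 = 1065

3^(3 + 1) + 2·3^2 + 2·3 + 2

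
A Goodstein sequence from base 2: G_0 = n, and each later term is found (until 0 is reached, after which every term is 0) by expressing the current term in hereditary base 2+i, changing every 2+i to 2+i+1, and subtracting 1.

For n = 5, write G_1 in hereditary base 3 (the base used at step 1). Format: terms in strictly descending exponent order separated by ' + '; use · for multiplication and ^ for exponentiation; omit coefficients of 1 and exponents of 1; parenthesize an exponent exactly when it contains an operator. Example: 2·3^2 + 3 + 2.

3^3

(0) 5|_2 = 2^2 + 1 ↦ 3^3 + 1|_3 = 28 ⇒ 27
(1) 27|_3 = 3^3 ↦ 4^4|_4 = 256 ⇒ 255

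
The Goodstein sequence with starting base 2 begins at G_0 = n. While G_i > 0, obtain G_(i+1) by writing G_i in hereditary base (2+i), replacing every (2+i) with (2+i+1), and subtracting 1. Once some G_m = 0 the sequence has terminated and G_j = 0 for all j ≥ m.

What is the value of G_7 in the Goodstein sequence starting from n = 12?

3486784574

[0] 12 ≡ 2^(2 + 1) + 2^2 (base 2). Lift 3: 108. −1: 107.
[1] 107 ≡ 3^(3 + 1) + 2·3^2 + 2·3 + 2 (base 3). Lift 4: 1066. −1: 1065.
[2] 1065 ≡ 4^(4 + 1) + 2·4^2 + 2·4 + 1 (base 4). Lift 5: 15686. −1: 15685.
[3] 15685 ≡ 5^(5 + 1) + 2·5^2 + 2·5 (base 5). Lift 6: 280020. −1: 280019.
[4] 280019 ≡ 6^(6 + 1) + 2·6^2 + 6 + 5 (base 6). Lift 7: 5764911. −1: 5764910.
[5] 5764910 ≡ 7^(7 + 1) + 2·7^2 + 7 + 4 (base 7). Lift 8: 134217868. −1: 134217867.
[6] 134217867 ≡ 8^(8 + 1) + 2·8^2 + 8 + 3 (base 8). Lift 9: 3486784575. −1: 3486784574.
[7] 3486784574 ≡ 9^(9 + 1) + 2·9^2 + 9 + 2 (base 9). Lift 10: 100000000212. −1: 100000000211.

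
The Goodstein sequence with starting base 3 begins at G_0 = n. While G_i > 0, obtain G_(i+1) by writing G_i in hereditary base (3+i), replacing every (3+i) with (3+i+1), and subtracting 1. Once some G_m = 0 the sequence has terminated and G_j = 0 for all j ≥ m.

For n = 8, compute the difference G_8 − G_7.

0

i=0: 8 = 2·3 + 2 (b=3); 3→4: 2·4 + 2 = 10; 10−1 = 9
i=1: 9 = 2·4 + 1 (b=4); 4→5: 2·5 + 1 = 11; 11−1 = 10
i=2: 10 = 2·5 (b=5); 5→6: 2·6 = 12; 12−1 = 11
i=3: 11 = 6 + 5 (b=6); 6→7: 7 + 5 = 12; 12−1 = 11
i=4: 11 = 7 + 4 (b=7); 7→8: 8 + 4 = 12; 12−1 = 11
i=5: 11 = 8 + 3 (b=8); 8→9: 9 + 3 = 12; 12−1 = 11
i=6: 11 = 9 + 2 (b=9); 9→10: 10 + 2 = 12; 12−1 = 11
i=7: 11 = 10 + 1 (b=10); 10→11: 11 + 1 = 12; 12−1 = 11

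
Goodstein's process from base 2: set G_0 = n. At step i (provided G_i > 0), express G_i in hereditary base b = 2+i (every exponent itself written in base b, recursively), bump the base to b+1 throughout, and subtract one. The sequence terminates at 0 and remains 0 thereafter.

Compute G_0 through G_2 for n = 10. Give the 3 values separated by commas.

10, 83, 1025

i=0: 10 = 2^(2 + 1) + 2 (b=2); 2→3: 3^(3 + 1) + 3 = 84; 84−1 = 83
i=1: 83 = 3^(3 + 1) + 2 (b=3); 3→4: 4^(4 + 1) + 2 = 1026; 1026−1 = 1025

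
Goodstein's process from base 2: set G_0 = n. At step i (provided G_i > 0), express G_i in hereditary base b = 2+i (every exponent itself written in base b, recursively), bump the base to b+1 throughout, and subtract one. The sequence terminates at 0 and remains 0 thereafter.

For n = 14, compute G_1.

110

G_0 = 14. HB_2(14) = 2^(2 + 1) + 2^2 + 2. Bump = 111. G_1 = 110.
G_1 = 110. HB_3(110) = 3^(3 + 1) + 3^3 + 2. Bump = 1282. G_2 = 1281.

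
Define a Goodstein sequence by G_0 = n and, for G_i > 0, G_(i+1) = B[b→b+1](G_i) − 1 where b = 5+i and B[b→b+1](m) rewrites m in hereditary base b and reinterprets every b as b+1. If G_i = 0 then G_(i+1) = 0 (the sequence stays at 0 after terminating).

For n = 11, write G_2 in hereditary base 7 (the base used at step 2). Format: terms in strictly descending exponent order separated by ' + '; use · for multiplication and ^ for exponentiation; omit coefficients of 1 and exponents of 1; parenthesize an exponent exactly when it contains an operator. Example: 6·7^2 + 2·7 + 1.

7 + 6

step 0: 11 = 2·5 + 1; sub 6 for 5: 2·6 + 1; = 13; G_1 = 13−1 = 12
step 1: 12 = 2·6; sub 7 for 6: 2·7; = 14; G_2 = 14−1 = 13
step 2: 13 = 7 + 6; sub 8 for 7: 8 + 6; = 14; G_3 = 14−1 = 13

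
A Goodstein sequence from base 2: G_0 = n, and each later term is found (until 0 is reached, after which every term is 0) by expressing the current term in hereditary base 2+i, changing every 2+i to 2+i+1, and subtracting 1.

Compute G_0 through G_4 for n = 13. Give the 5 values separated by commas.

13 —HB2→ 2^(2 + 1) + 2^2 + 1 —bump→ 3^(3 + 1) + 3^3 + 1 = 109 —(−1)→ 108
108 —HB3→ 3^(3 + 1) + 3^3 —bump→ 4^(4 + 1) + 4^4 = 1280 —(−1)→ 1279
1279 —HB4→ 4^(4 + 1) + 3·4^3 + 3·4^2 + 3·4 + 3 —bump→ 5^(5 + 1) + 3·5^3 + 3·5^2 + 3·5 + 3 = 16093 —(−1)→ 16092
16092 —HB5→ 5^(5 + 1) + 3·5^3 + 3·5^2 + 3·5 + 2 —bump→ 6^(6 + 1) + 3·6^3 + 3·6^2 + 3·6 + 2 = 280712 —(−1)→ 280711

13, 108, 1279, 16092, 280711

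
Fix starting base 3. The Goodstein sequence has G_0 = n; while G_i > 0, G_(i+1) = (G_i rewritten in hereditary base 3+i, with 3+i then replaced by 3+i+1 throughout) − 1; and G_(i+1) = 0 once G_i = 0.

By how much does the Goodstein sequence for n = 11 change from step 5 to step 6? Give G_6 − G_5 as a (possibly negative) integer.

4

[0] 11 ≡ 3^2 + 2 (base 3). Lift 4: 18. −1: 17.
[1] 17 ≡ 4^2 + 1 (base 4). Lift 5: 26. −1: 25.
[2] 25 ≡ 5^2 (base 5). Lift 6: 36. −1: 35.
[3] 35 ≡ 5·6 + 5 (base 6). Lift 7: 40. −1: 39.
[4] 39 ≡ 5·7 + 4 (base 7). Lift 8: 44. −1: 43.
[5] 43 ≡ 5·8 + 3 (base 8). Lift 9: 48. −1: 47.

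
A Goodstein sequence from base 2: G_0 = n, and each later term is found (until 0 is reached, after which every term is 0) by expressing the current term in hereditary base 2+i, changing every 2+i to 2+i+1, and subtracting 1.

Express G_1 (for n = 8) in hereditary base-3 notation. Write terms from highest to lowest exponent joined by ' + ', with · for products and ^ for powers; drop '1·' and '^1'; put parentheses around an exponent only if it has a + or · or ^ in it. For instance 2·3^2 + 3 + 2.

2·3^3 + 2·3^2 + 2·3 + 2

base 2: 8 = 2^(2 + 1); at 3: 3^(3 + 1) = 81; next = 80
base 3: 80 = 2·3^3 + 2·3^2 + 2·3 + 2; at 4: 2·4^4 + 2·4^2 + 2·4 + 2 = 554; next = 553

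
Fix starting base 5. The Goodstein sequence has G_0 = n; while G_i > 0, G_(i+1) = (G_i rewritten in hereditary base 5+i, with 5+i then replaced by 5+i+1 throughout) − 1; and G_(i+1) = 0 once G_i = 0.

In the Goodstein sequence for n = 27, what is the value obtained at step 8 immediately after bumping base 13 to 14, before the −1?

i=0: 27 = 5^2 + 2 (b=5); 5→6: 6^2 + 2 = 38; 38−1 = 37
i=1: 37 = 6^2 + 1 (b=6); 6→7: 7^2 + 1 = 50; 50−1 = 49
i=2: 49 = 7^2 (b=7); 7→8: 8^2 = 64; 64−1 = 63
i=3: 63 = 7·8 + 7 (b=8); 8→9: 7·9 + 7 = 70; 70−1 = 69
i=4: 69 = 7·9 + 6 (b=9); 9→10: 7·10 + 6 = 76; 76−1 = 75
i=5: 75 = 7·10 + 5 (b=10); 10→11: 7·11 + 5 = 82; 82−1 = 81
i=6: 81 = 7·11 + 4 (b=11); 11→12: 7·12 + 4 = 88; 88−1 = 87
i=7: 87 = 7·12 + 3 (b=12); 12→13: 7·13 + 3 = 94; 94−1 = 93

100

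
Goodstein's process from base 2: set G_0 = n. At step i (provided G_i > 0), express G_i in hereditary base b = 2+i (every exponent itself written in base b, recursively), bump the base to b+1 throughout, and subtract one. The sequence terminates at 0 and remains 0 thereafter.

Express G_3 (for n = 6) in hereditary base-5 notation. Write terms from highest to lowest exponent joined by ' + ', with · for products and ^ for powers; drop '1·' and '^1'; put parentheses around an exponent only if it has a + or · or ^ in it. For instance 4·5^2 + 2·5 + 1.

(0) 6|_2 = 2^2 + 2 ↦ 3^3 + 3|_3 = 30 ⇒ 29
(1) 29|_3 = 3^3 + 2 ↦ 4^4 + 2|_4 = 258 ⇒ 257
(2) 257|_4 = 4^4 + 1 ↦ 5^5 + 1|_5 = 3126 ⇒ 3125
(3) 3125|_5 = 5^5 ↦ 6^6|_6 = 46656 ⇒ 46655

5^5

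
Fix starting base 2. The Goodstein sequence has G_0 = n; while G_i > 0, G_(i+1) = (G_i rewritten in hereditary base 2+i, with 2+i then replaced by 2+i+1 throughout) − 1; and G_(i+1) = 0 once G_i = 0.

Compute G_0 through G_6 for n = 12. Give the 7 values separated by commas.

i=0: 12 = 2^(2 + 1) + 2^2 (b=2); 2→3: 3^(3 + 1) + 3^3 = 108; 108−1 = 107
i=1: 107 = 3^(3 + 1) + 2·3^2 + 2·3 + 2 (b=3); 3→4: 4^(4 + 1) + 2·4^2 + 2·4 + 2 = 1066; 1066−1 = 1065
i=2: 1065 = 4^(4 + 1) + 2·4^2 + 2·4 + 1 (b=4); 4→5: 5^(5 + 1) + 2·5^2 + 2·5 + 1 = 15686; 15686−1 = 15685
i=3: 15685 = 5^(5 + 1) + 2·5^2 + 2·5 (b=5); 5→6: 6^(6 + 1) + 2·6^2 + 2·6 = 280020; 280020−1 = 280019
i=4: 280019 = 6^(6 + 1) + 2·6^2 + 6 + 5 (b=6); 6→7: 7^(7 + 1) + 2·7^2 + 7 + 5 = 5764911; 5764911−1 = 5764910
i=5: 5764910 = 7^(7 + 1) + 2·7^2 + 7 + 4 (b=7); 7→8: 8^(8 + 1) + 2·8^2 + 8 + 4 = 134217868; 134217868−1 = 134217867

12, 107, 1065, 15685, 280019, 5764910, 134217867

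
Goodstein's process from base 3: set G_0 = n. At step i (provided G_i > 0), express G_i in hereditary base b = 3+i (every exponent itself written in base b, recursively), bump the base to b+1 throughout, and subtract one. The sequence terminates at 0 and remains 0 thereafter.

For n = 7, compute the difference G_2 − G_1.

1

G_0=7  [base 3] 2·3 + 1  →[3↦4]→  2·4 + 1 = 9  −1 ⇒ G_1=8
G_1=8  [base 4] 2·4  →[4↦5]→  2·5 = 10  −1 ⇒ G_2=9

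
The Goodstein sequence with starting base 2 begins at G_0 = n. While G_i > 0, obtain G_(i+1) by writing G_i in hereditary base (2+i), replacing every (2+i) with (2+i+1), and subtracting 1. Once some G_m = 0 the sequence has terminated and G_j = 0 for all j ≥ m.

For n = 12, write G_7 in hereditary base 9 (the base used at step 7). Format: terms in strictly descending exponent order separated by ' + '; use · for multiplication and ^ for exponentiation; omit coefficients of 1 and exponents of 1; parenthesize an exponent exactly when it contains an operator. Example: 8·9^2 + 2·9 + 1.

9^(9 + 1) + 2·9^2 + 9 + 2

G_0=12  [base 2] 2^(2 + 1) + 2^2  →[2↦3]→  3^(3 + 1) + 3^3 = 108  −1 ⇒ G_1=107
G_1=107  [base 3] 3^(3 + 1) + 2·3^2 + 2·3 + 2  →[3↦4]→  4^(4 + 1) + 2·4^2 + 2·4 + 2 = 1066  −1 ⇒ G_2=1065
G_2=1065  [base 4] 4^(4 + 1) + 2·4^2 + 2·4 + 1  →[4↦5]→  5^(5 + 1) + 2·5^2 + 2·5 + 1 = 15686  −1 ⇒ G_3=15685
G_3=15685  [base 5] 5^(5 + 1) + 2·5^2 + 2·5  →[5↦6]→  6^(6 + 1) + 2·6^2 + 2·6 = 280020  −1 ⇒ G_4=280019
G_4=280019  [base 6] 6^(6 + 1) + 2·6^2 + 6 + 5  →[6↦7]→  7^(7 + 1) + 2·7^2 + 7 + 5 = 5764911  −1 ⇒ G_5=5764910
G_5=5764910  [base 7] 7^(7 + 1) + 2·7^2 + 7 + 4  →[7↦8]→  8^(8 + 1) + 2·8^2 + 8 + 4 = 134217868  −1 ⇒ G_6=134217867
G_6=134217867  [base 8] 8^(8 + 1) + 2·8^2 + 8 + 3  →[8↦9]→  9^(9 + 1) + 2·9^2 + 9 + 3 = 3486784575  −1 ⇒ G_7=3486784574
G_7=3486784574  [base 9] 9^(9 + 1) + 2·9^2 + 9 + 2  →[9↦10]→  10^(10 + 1) + 2·10^2 + 10 + 2 = 100000000212  −1 ⇒ G_8=100000000211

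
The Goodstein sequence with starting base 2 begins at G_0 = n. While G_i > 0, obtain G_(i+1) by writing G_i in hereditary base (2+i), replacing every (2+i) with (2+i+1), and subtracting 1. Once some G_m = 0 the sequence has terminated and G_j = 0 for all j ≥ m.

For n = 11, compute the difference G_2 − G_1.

G_0=11  [base 2] 2^(2 + 1) + 2 + 1  →[2↦3]→  3^(3 + 1) + 3 + 1 = 85  −1 ⇒ G_1=84
G_1=84  [base 3] 3^(3 + 1) + 3  →[3↦4]→  4^(4 + 1) + 4 = 1028  −1 ⇒ G_2=1027

943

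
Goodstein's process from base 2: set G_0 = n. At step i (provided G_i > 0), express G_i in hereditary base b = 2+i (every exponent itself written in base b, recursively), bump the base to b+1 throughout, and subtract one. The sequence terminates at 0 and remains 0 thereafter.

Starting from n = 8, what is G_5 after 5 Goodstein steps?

1647195

i=0: 8 = 2^(2 + 1) (b=2); 2→3: 3^(3 + 1) = 81; 81−1 = 80
i=1: 80 = 2·3^3 + 2·3^2 + 2·3 + 2 (b=3); 3→4: 2·4^4 + 2·4^2 + 2·4 + 2 = 554; 554−1 = 553
i=2: 553 = 2·4^4 + 2·4^2 + 2·4 + 1 (b=4); 4→5: 2·5^5 + 2·5^2 + 2·5 + 1 = 6311; 6311−1 = 6310
i=3: 6310 = 2·5^5 + 2·5^2 + 2·5 (b=5); 5→6: 2·6^6 + 2·6^2 + 2·6 = 93396; 93396−1 = 93395
i=4: 93395 = 2·6^6 + 2·6^2 + 6 + 5 (b=6); 6→7: 2·7^7 + 2·7^2 + 7 + 5 = 1647196; 1647196−1 = 1647195
i=5: 1647195 = 2·7^7 + 2·7^2 + 7 + 4 (b=7); 7→8: 2·8^8 + 2·8^2 + 8 + 4 = 33554572; 33554572−1 = 33554571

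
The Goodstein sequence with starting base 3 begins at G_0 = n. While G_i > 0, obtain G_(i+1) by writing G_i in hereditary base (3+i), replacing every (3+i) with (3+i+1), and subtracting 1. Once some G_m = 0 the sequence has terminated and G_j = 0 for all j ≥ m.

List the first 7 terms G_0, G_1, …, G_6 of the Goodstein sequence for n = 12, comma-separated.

G_0 = 12. HB_3(12) = 3^2 + 3. Bump = 20. G_1 = 19.
G_1 = 19. HB_4(19) = 4^2 + 3. Bump = 28. G_2 = 27.
G_2 = 27. HB_5(27) = 5^2 + 2. Bump = 38. G_3 = 37.
G_3 = 37. HB_6(37) = 6^2 + 1. Bump = 50. G_4 = 49.
G_4 = 49. HB_7(49) = 7^2. Bump = 64. G_5 = 63.
G_5 = 63. HB_8(63) = 7·8 + 7. Bump = 70. G_6 = 69.

12, 19, 27, 37, 49, 63, 69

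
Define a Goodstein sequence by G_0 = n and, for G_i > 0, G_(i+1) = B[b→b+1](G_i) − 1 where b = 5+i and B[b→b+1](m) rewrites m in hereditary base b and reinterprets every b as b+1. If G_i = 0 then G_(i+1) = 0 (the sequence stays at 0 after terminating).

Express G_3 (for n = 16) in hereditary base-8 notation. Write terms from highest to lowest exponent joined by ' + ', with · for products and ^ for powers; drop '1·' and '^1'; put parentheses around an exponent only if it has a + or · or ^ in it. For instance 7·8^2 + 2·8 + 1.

2·8 + 5

G_0=16  [base 5] 3·5 + 1  →[5↦6]→  3·6 + 1 = 19  −1 ⇒ G_1=18
G_1=18  [base 6] 3·6  →[6↦7]→  3·7 = 21  −1 ⇒ G_2=20
G_2=20  [base 7] 2·7 + 6  →[7↦8]→  2·8 + 6 = 22  −1 ⇒ G_3=21
G_3=21  [base 8] 2·8 + 5  →[8↦9]→  2·9 + 5 = 23  −1 ⇒ G_4=22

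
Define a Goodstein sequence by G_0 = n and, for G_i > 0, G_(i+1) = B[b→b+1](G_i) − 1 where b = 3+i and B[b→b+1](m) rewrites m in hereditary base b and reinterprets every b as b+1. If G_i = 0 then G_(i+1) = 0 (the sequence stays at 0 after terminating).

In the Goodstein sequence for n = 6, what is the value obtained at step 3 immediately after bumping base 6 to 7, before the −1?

8

base 3: 6 = 2·3; at 4: 2·4 = 8; next = 7
base 4: 7 = 4 + 3; at 5: 5 + 3 = 8; next = 7
base 5: 7 = 5 + 2; at 6: 6 + 2 = 8; next = 7
base 6: 7 = 6 + 1; at 7: 7 + 1 = 8; next = 7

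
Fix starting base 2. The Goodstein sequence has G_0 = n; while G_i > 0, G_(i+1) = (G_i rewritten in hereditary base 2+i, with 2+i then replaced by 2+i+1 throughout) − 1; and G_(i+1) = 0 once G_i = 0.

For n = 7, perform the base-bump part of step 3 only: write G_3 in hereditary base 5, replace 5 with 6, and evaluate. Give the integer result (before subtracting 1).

46658

[0] 7 ≡ 2^2 + 2 + 1 (base 2). Lift 3: 31. −1: 30.
[1] 30 ≡ 3^3 + 3 (base 3). Lift 4: 260. −1: 259.
[2] 259 ≡ 4^4 + 3 (base 4). Lift 5: 3128. −1: 3127.
[3] 3127 ≡ 5^5 + 2 (base 5). Lift 6: 46658. −1: 46657.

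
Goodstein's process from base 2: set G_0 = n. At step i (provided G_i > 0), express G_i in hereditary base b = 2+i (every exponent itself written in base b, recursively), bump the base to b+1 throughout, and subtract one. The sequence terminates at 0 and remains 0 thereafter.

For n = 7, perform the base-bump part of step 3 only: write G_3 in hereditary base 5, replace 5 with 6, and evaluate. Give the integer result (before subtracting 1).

step 0: 7 = 2^2 + 2 + 1; sub 3 for 2: 3^3 + 3 + 1; = 31; G_1 = 31−1 = 30
step 1: 30 = 3^3 + 3; sub 4 for 3: 4^4 + 4; = 260; G_2 = 260−1 = 259
step 2: 259 = 4^4 + 3; sub 5 for 4: 5^5 + 3; = 3128; G_3 = 3128−1 = 3127

46658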